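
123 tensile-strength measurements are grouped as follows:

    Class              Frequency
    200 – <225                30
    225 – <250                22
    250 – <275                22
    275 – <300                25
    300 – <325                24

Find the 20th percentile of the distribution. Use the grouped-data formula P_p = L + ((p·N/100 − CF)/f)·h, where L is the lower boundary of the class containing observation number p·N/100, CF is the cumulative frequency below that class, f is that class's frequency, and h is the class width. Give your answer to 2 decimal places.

220.50

N = 123; target position k = 20/100 · 123 = 24.6.
Cumulative frequencies: 30, 52, 74, 99, 123.
Observation 24.6 falls in the class 200 – <225.
L = 200, CF = 0, f = 30, h = 25.
P20 = 200 + ((24.6 − 0)/30)·25 = 200 + 20.5 = 220.5.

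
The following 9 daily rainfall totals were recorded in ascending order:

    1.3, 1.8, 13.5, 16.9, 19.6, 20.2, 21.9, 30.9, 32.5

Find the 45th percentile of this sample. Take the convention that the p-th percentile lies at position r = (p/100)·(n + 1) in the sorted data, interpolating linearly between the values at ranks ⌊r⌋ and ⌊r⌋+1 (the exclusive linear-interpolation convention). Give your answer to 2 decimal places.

18.25

n = 9.
r = (45/100)·(9 + 1) = 4.5.
Rank 4 is 16.9 and rank 5 is 19.6.
Interpolate: 16.9 + 0.5·(19.6 − 16.9) = 16.9 + 0.5·2.7 = 18.25.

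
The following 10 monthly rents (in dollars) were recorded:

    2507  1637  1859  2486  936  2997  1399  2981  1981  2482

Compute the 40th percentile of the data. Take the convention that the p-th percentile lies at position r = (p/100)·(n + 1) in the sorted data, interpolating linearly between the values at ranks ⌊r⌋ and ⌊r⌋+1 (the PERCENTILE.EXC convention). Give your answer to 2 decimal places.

1907.80

Sorted: 936, 1399, 1637, 1859, 1981, 2482, 2486, 2507, 2981, 2997.
n = 10.
r = (40/100)·(10 + 1) = 4.4.
Rank 4 is 1859 and rank 5 is 1981.
Interpolate: 1859 + 0.4·(1981 − 1859) = 1859 + 0.4·122 = 1907.8.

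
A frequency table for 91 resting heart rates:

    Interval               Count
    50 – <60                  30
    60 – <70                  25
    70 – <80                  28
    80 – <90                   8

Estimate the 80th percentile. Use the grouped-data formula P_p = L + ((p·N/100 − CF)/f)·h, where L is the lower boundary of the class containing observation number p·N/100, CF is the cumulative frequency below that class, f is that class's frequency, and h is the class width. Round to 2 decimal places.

76.36

N = 91; target position k = 80/100 · 91 = 72.8.
Cumulative frequencies: 30, 55, 83, 91.
Observation 72.8 falls in the class 70 – <80.
L = 70, CF = 55, f = 28, h = 10.
P80 = 70 + ((72.8 − 55)/28)·10 = 70 + 6.35714 = 76.3571.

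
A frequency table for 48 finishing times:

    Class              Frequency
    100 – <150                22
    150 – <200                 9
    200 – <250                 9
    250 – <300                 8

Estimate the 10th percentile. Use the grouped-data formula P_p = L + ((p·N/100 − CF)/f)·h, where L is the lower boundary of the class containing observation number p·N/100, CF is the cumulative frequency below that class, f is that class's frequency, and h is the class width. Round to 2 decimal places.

N = 48; target position k = 10/100 · 48 = 4.8.
Cumulative frequencies: 22, 31, 40, 48.
Observation 4.8 falls in the class 100 – <150.
L = 100, CF = 0, f = 22, h = 50.
P10 = 100 + ((4.8 − 0)/22)·50 = 100 + 10.9091 = 110.909.

110.91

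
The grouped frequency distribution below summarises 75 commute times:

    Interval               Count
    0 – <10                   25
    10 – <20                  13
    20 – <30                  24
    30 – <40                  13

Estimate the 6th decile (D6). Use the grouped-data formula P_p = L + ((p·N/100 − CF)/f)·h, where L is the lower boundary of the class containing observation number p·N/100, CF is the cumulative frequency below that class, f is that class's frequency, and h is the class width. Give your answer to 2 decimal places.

22.92

N = 75; target position k = 60/100 · 75 = 45.
Cumulative frequencies: 25, 38, 62, 75.
Observation 45 falls in the class 20 – <30.
L = 20, CF = 38, f = 24, h = 10.
P60 = 20 + ((45 − 38)/24)·10 = 20 + 2.91667 = 22.9167.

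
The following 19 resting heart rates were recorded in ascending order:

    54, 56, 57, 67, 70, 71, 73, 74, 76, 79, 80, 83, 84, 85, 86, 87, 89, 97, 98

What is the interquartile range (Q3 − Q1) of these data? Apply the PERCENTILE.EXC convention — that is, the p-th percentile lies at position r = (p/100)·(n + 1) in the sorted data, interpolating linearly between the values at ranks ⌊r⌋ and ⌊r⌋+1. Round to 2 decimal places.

16.00

n = 19.
P25: r = 5 (integer) → 70.
P75: r = 15 (integer) → 86.
Difference: 86 − 70 = 16.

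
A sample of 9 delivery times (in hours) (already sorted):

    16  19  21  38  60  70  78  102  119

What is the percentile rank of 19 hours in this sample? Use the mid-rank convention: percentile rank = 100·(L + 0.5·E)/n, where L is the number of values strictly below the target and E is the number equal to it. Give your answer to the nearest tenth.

16.7

Count below 19: L = 1; count equal: E = 1; n = 9.
Percentile rank = 100·(1 + 0.5·1)/9 = 100·1.5/9 = 16.67.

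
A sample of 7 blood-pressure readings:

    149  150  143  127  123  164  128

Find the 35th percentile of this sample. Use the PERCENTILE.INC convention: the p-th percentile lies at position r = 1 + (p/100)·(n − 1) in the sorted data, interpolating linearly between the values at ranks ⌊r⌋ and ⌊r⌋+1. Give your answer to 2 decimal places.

129.50

Sorted: 123, 127, 128, 143, 149, 150, 164.
n = 7.
r = 1 + (35/100)·(7 − 1) = 1 + 2.1 = 3.1.
Rank 3 is 128 and rank 4 is 143.
Interpolate: 128 + 0.1·(143 − 128) = 128 + 0.1·15 = 129.5.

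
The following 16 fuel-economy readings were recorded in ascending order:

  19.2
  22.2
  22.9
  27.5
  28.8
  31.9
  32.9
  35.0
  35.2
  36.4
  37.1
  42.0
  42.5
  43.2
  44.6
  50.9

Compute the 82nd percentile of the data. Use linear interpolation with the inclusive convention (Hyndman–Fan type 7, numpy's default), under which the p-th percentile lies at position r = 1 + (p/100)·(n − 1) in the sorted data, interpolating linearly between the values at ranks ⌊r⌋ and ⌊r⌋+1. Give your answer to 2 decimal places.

n = 16.
r = 1 + (82/100)·(16 − 1) = 1 + 12.3 = 13.3.
Rank 13 is 42.5 and rank 14 is 43.2.
Interpolate: 42.5 + 0.3·(43.2 − 42.5) = 42.5 + 0.3·0.7 = 42.71.

42.71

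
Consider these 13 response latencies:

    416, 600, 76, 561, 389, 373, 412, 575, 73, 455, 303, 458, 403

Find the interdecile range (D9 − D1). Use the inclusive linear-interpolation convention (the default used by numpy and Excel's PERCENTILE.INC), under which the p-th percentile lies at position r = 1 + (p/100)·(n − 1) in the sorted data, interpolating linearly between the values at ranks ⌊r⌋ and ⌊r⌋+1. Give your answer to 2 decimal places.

Sorted: 73, 76, 303, 373, 389, 403, 412, 416, 455, 458, 561, 575, 600.
n = 13.
P10: r = 2.2; ranks 2–3 are 76, 303; interpolating gives 121.4.
P90: r = 11.8; ranks 11–12 are 561, 575; interpolating gives 572.2.
Difference: 572.2 − 121.4 = 450.8.

450.80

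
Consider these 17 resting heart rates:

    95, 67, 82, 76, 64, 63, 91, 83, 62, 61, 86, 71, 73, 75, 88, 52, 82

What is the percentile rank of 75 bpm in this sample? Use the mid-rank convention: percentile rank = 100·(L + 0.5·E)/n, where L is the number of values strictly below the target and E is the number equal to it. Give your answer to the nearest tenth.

Sorted: 52, 61, 62, 63, 64, 67, 71, 73, 75, 76, 82, 82, 83, 86, 88, 91, 95.
Count below 75: L = 8; count equal: E = 1; n = 17.
Percentile rank = 100·(8 + 0.5·1)/17 = 100·8.5/17 = 50.

50.0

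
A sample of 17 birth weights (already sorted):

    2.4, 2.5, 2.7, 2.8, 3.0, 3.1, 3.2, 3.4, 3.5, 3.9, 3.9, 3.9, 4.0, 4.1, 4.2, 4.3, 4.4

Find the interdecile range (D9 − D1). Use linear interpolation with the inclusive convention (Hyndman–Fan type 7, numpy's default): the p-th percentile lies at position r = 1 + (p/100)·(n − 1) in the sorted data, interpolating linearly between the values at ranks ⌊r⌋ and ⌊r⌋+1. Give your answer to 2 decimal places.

n = 17.
P10: r = 2.6; ranks 2–3 are 2.5, 2.7; interpolating gives 2.62.
P90: r = 15.4; ranks 15–16 are 4.2, 4.3; interpolating gives 4.24.
Difference: 4.24 − 2.62 = 1.62.

1.62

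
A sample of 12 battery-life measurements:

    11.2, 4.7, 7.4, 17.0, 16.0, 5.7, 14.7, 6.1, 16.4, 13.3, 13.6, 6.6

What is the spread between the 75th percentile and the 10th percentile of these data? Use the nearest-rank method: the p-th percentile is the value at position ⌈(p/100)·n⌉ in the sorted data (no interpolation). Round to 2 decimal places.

Sorted: 4.7, 5.7, 6.1, 6.6, 7.4, 11.2, 13.3, 13.6, 14.7, 16.0, 16.4, 17.0.
n = 12.
P10: rank ⌈10/100·12⌉ = 2 → 5.7.
P75: rank ⌈75/100·12⌉ = 9 → 14.7.
Difference: 14.7 − 5.7 = 9.

9.00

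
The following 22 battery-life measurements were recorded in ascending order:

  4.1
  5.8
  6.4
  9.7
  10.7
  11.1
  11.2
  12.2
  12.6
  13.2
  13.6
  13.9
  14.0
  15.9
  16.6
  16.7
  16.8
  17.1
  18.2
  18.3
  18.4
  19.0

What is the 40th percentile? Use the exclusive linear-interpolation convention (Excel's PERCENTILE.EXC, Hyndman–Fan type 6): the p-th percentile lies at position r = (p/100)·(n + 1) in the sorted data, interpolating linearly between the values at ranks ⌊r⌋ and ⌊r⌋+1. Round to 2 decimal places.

12.72

n = 22.
r = (40/100)·(22 + 1) = 9.2.
Rank 9 is 12.6 and rank 10 is 13.2.
Interpolate: 12.6 + 0.2·(13.2 − 12.6) = 12.6 + 0.2·0.6 = 12.72.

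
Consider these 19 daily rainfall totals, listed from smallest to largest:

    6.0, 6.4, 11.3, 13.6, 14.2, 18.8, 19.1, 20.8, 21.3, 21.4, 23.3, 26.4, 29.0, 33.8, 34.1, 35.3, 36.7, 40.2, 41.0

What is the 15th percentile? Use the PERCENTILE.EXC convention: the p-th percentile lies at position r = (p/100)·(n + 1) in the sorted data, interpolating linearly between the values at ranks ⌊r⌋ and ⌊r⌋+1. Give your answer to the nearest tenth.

n = 19.
r = (15/100)·(19 + 1) = 3.
r is an integer, so P15 is the value at rank 3: 11.3.

11.3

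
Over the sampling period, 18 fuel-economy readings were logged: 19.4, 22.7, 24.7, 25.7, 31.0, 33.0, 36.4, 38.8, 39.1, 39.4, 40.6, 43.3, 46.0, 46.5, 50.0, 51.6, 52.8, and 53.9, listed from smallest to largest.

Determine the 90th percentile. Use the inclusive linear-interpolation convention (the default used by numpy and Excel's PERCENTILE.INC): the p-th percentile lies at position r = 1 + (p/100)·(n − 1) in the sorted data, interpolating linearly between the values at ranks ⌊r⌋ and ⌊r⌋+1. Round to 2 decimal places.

51.96

n = 18.
r = 1 + (90/100)·(18 − 1) = 1 + 15.3 = 16.3.
Rank 16 is 51.6 and rank 17 is 52.8.
Interpolate: 51.6 + 0.3·(52.8 − 51.6) = 51.6 + 0.3·1.2 = 51.96.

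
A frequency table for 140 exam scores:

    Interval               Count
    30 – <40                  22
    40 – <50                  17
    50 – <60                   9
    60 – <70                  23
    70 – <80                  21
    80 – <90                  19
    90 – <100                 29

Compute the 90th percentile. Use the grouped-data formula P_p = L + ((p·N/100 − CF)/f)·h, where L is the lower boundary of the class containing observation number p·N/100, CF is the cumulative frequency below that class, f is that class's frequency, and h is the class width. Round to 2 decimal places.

N = 140; target position k = 90/100 · 140 = 126.
Cumulative frequencies: 22, 39, 48, 71, 92, 111, 140.
Observation 126 falls in the class 90 – <100.
L = 90, CF = 111, f = 29, h = 10.
P90 = 90 + ((126 − 111)/29)·10 = 90 + 5.17241 = 95.1724.

95.17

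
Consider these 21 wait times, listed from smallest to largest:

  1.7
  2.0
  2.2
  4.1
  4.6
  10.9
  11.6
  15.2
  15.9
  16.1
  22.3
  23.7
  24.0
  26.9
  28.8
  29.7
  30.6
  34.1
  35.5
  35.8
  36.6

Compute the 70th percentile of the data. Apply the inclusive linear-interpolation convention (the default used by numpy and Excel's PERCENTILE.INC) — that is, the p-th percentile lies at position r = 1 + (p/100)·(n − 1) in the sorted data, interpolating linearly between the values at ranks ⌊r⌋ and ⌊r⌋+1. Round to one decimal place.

28.8

n = 21.
r = 1 + (70/100)·(21 − 1) = 1 + 14 = 15.
r is an integer, so P70 is the value at rank 15: 28.8.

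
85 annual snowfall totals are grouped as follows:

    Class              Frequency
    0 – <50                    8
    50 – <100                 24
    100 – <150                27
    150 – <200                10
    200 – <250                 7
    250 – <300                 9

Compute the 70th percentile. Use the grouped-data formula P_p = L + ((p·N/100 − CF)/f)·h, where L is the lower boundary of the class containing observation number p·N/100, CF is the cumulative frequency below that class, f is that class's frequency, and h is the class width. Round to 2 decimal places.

N = 85; target position k = 70/100 · 85 = 59.5.
Cumulative frequencies: 8, 32, 59, 69, 76, 85.
Observation 59.5 falls in the class 150 – <200.
L = 150, CF = 59, f = 10, h = 50.
P70 = 150 + ((59.5 − 59)/10)·50 = 150 + 2.5 = 152.5.

152.50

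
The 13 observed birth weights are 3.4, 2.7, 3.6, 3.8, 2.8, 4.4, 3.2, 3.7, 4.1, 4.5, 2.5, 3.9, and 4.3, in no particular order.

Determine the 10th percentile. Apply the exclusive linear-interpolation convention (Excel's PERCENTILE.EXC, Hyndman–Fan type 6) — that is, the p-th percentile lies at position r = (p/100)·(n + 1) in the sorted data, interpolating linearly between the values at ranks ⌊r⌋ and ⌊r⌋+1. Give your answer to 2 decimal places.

2.58

Sorted: 2.5, 2.7, 2.8, 3.2, 3.4, 3.6, 3.7, 3.8, 3.9, 4.1, 4.3, 4.4, 4.5.
n = 13.
r = (10/100)·(13 + 1) = 1.4.
Rank 1 is 2.5 and rank 2 is 2.7.
Interpolate: 2.5 + 0.4·(2.7 − 2.5) = 2.5 + 0.4·0.2 = 2.58.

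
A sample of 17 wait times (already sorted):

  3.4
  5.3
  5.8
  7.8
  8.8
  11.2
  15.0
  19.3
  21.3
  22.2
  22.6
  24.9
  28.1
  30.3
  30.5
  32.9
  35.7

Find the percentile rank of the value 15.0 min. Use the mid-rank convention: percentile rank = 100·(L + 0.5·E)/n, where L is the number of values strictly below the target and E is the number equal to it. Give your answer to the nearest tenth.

38.2

Count below 15.0: L = 6; count equal: E = 1; n = 17.
Percentile rank = 100·(6 + 0.5·1)/17 = 100·6.5/17 = 38.24.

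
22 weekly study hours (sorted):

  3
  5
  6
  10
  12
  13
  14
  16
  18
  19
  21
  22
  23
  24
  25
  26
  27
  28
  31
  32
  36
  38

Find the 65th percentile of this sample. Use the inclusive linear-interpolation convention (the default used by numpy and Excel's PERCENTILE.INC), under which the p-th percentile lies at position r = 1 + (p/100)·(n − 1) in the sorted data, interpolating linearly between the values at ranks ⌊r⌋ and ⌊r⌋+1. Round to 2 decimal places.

n = 22.
r = 1 + (65/100)·(22 − 1) = 1 + 13.65 = 14.65.
Rank 14 is 24 and rank 15 is 25.
Interpolate: 24 + 0.65·(25 − 24) = 24 + 0.65·1 = 24.65.

24.65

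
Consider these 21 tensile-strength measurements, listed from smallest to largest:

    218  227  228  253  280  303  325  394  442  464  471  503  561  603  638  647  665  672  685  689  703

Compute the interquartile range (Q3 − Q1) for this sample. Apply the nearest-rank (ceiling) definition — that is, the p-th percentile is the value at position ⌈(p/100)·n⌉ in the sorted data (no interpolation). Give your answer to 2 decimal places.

344.00

n = 21.
P25: rank ⌈25/100·21⌉ = 6 → 303.
P75: rank ⌈75/100·21⌉ = 16 → 647.
Difference: 647 − 303 = 344.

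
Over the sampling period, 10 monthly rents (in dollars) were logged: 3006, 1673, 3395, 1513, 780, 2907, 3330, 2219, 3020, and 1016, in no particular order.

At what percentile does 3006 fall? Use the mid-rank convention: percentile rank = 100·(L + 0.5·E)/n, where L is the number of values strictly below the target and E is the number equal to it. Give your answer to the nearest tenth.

Sorted: 780, 1016, 1513, 1673, 2219, 2907, 3006, 3020, 3330, 3395.
Count below 3006: L = 6; count equal: E = 1; n = 10.
Percentile rank = 100·(6 + 0.5·1)/10 = 100·6.5/10 = 65.

65.0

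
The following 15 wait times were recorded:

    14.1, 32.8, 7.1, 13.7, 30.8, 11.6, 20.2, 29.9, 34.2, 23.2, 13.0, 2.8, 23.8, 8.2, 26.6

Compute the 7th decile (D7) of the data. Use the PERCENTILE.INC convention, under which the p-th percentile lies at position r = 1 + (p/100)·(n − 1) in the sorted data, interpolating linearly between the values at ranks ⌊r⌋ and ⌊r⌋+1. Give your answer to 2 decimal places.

Sorted: 2.8, 7.1, 8.2, 11.6, 13.0, 13.7, 14.1, 20.2, 23.2, 23.8, 26.6, 29.9, 30.8, 32.8, 34.2.
n = 15.
r = 1 + (70/100)·(15 − 1) = 1 + 9.8 = 10.8.
Rank 10 is 23.8 and rank 11 is 26.6.
Interpolate: 23.8 + 0.8·(26.6 − 23.8) = 23.8 + 0.8·2.8 = 26.04.

26.04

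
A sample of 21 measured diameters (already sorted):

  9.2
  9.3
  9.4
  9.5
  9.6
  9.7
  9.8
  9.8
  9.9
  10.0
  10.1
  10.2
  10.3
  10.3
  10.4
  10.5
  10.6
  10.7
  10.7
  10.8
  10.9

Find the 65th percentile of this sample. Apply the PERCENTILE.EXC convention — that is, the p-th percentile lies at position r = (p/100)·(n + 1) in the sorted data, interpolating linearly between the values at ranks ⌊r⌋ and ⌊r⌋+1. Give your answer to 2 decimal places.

n = 21.
r = (65/100)·(21 + 1) = 14.3.
Rank 14 is 10.3 and rank 15 is 10.4.
Interpolate: 10.3 + 0.3·(10.4 − 10.3) = 10.3 + 0.3·0.1 = 10.33.

10.33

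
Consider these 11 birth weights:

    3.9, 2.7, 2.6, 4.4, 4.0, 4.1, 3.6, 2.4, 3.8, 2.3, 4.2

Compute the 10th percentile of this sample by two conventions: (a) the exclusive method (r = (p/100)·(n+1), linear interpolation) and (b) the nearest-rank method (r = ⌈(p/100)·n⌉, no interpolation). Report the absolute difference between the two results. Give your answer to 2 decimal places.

Sorted: 2.3, 2.4, 2.6, 2.7, 3.6, 3.8, 3.9, 4.0, 4.1, 4.2, 4.4.
n = 11.
(a) r = 1.2; between ranks 1 (2.3) and 2 (2.4): 2.32.
(b) the nearest-rank method: rank 2 → 2.4.
|2.32 − 2.4| = 0.08.

0.08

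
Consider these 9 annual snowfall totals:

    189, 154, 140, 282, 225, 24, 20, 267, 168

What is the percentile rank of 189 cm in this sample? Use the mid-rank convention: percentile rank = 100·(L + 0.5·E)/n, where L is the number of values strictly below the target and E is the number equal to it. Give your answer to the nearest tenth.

61.1

Sorted: 20, 24, 140, 154, 168, 189, 225, 267, 282.
Count below 189: L = 5; count equal: E = 1; n = 9.
Percentile rank = 100·(5 + 0.5·1)/9 = 100·5.5/9 = 61.11.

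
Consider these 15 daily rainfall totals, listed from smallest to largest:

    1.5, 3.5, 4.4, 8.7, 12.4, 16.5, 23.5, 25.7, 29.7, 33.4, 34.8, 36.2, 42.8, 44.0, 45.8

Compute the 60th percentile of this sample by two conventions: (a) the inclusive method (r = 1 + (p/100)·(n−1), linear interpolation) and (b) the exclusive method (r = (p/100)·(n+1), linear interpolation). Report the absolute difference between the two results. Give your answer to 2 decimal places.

n = 15.
(a) r = 9.4; between ranks 9 (29.7) and 10 (33.4): 31.18.
(b) r = 9.6; between ranks 9 (29.7) and 10 (33.4): 31.92.
|31.18 − 31.92| = 0.74.

0.74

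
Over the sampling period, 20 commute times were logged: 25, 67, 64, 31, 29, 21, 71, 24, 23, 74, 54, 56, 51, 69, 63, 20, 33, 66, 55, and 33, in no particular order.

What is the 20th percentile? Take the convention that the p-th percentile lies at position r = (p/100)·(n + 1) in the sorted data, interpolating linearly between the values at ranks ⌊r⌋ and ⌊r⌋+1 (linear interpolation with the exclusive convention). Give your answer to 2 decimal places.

24.20

Sorted: 20, 21, 23, 24, 25, 29, 31, 33, 33, 51, 54, 55, 56, 63, 64, 66, 67, 69, 71, 74.
n = 20.
r = (20/100)·(20 + 1) = 4.2.
Rank 4 is 24 and rank 5 is 25.
Interpolate: 24 + 0.2·(25 − 24) = 24 + 0.2·1 = 24.2.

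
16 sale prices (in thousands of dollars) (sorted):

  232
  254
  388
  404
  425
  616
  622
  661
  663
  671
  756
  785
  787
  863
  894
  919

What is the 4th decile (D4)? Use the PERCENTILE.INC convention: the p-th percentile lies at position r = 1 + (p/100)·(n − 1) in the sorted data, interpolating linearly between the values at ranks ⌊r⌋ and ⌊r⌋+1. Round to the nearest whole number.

622

n = 16.
r = 1 + (40/100)·(16 − 1) = 1 + 6 = 7.
r is an integer, so P40 is the value at rank 7: 622.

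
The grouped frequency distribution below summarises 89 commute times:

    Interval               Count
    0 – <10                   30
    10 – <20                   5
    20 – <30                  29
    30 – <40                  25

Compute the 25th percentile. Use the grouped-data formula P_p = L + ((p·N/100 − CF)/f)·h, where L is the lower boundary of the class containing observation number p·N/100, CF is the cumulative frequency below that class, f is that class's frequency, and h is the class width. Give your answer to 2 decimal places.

7.42

N = 89; target position k = 25/100 · 89 = 22.25.
Cumulative frequencies: 30, 35, 64, 89.
Observation 22.25 falls in the class 0 – <10.
L = 0, CF = 0, f = 30, h = 10.
P25 = 0 + ((22.25 − 0)/30)·10 = 0 + 7.41667 = 7.41667.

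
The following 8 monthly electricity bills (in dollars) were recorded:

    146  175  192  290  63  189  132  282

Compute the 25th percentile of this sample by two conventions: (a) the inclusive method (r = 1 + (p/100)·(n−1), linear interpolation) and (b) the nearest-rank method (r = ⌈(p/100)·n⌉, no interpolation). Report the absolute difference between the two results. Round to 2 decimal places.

Sorted: 63, 132, 146, 175, 189, 192, 282, 290.
n = 8.
(a) r = 2.75; between ranks 2 (132) and 3 (146): 142.5.
(b) the nearest-rank method: rank 2 → 132.
|142.5 − 132| = 10.5.

10.50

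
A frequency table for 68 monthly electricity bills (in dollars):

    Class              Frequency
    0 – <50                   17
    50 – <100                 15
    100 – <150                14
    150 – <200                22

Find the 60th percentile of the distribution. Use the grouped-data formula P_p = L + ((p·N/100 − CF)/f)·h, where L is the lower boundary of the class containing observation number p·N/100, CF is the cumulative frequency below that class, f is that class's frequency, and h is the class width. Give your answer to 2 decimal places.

N = 68; target position k = 60/100 · 68 = 40.8.
Cumulative frequencies: 17, 32, 46, 68.
Observation 40.8 falls in the class 100 – <150.
L = 100, CF = 32, f = 14, h = 50.
P60 = 100 + ((40.8 − 32)/14)·50 = 100 + 31.4286 = 131.429.

131.43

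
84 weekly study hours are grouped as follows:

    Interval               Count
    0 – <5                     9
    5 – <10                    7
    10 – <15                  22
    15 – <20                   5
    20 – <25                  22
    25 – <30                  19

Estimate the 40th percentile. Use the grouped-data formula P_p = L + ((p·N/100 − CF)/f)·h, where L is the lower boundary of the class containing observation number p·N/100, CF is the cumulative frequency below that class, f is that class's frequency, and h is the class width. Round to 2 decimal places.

14.00

N = 84; target position k = 40/100 · 84 = 33.6.
Cumulative frequencies: 9, 16, 38, 43, 65, 84.
Observation 33.6 falls in the class 10 – <15.
L = 10, CF = 16, f = 22, h = 5.
P40 = 10 + ((33.6 − 16)/22)·5 = 10 + 4 = 14.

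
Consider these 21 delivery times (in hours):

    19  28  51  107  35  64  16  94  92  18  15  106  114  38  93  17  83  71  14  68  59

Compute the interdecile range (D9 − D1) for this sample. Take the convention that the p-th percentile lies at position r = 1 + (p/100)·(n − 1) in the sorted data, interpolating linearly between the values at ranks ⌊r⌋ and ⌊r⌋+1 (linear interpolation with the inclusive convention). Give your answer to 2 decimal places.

90.00

Sorted: 14, 15, 16, 17, 18, 19, 28, 35, 38, 51, 59, 64, 68, 71, 83, 92, 93, 94, 106, 107, 114.
n = 21.
P10: r = 3 (integer) → 16.
P90: r = 19 (integer) → 106.
Difference: 106 − 16 = 90.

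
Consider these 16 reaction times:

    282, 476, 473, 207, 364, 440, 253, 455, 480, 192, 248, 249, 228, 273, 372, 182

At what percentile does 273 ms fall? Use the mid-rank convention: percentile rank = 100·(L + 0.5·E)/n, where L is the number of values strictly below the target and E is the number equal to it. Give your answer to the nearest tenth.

46.9

Sorted: 182, 192, 207, 228, 248, 249, 253, 273, 282, 364, 372, 440, 455, 473, 476, 480.
Count below 273: L = 7; count equal: E = 1; n = 16.
Percentile rank = 100·(7 + 0.5·1)/16 = 100·7.5/16 = 46.88.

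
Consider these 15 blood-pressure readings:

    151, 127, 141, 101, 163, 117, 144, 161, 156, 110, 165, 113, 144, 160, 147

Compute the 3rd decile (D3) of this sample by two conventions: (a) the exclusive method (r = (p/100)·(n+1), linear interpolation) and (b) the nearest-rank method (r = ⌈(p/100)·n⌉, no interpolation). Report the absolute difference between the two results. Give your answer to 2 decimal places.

Sorted: 101, 110, 113, 117, 127, 141, 144, 144, 147, 151, 156, 160, 161, 163, 165.
n = 15.
(a) r = 4.8; between ranks 4 (117) and 5 (127): 125.
(b) the nearest-rank method: rank 5 → 127.
|125 − 127| = 2.

2.00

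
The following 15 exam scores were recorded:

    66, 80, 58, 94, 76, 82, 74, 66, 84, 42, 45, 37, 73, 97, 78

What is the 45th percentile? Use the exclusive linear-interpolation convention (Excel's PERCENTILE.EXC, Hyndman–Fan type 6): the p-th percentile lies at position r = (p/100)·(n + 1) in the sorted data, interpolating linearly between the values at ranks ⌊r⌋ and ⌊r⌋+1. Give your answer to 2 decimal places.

73.20

Sorted: 37, 42, 45, 58, 66, 66, 73, 74, 76, 78, 80, 82, 84, 94, 97.
n = 15.
r = (45/100)·(15 + 1) = 7.2.
Rank 7 is 73 and rank 8 is 74.
Interpolate: 73 + 0.2·(74 − 73) = 73 + 0.2·1 = 73.2.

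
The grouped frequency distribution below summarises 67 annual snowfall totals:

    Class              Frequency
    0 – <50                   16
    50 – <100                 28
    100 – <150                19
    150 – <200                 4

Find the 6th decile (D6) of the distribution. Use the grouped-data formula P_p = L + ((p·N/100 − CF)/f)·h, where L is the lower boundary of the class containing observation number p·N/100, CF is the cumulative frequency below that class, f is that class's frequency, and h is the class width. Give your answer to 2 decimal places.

93.21

N = 67; target position k = 60/100 · 67 = 40.2.
Cumulative frequencies: 16, 44, 63, 67.
Observation 40.2 falls in the class 50 – <100.
L = 50, CF = 16, f = 28, h = 50.
P60 = 50 + ((40.2 − 16)/28)·50 = 50 + 43.2143 = 93.2143.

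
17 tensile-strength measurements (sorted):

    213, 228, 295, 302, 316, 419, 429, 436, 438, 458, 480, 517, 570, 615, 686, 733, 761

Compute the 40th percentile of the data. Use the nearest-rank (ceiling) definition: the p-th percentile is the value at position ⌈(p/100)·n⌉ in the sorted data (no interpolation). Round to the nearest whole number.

429

n = 17.
Position = ⌈40/100 · 17⌉ = ⌈6.8⌉ = 7.
The value at rank 7 is 429.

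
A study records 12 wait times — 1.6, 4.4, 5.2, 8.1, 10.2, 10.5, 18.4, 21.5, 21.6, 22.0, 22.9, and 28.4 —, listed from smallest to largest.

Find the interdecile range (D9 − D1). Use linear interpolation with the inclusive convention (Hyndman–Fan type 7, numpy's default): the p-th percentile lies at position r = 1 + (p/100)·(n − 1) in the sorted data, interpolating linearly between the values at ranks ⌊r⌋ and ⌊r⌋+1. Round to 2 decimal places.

n = 12.
P10: r = 2.1; ranks 2–3 are 4.4, 5.2; interpolating gives 4.48.
P90: r = 10.9; ranks 10–11 are 22.0, 22.9; interpolating gives 22.81.
Difference: 22.81 − 4.48 = 18.33.

18.33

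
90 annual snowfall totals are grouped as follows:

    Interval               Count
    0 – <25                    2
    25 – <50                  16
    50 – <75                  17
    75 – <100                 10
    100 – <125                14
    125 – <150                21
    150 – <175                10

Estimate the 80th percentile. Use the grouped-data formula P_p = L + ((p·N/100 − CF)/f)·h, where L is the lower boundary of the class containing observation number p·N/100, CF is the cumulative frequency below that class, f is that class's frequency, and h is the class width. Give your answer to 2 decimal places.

140.48

N = 90; target position k = 80/100 · 90 = 72.
Cumulative frequencies: 2, 18, 35, 45, 59, 80, 90.
Observation 72 falls in the class 125 – <150.
L = 125, CF = 59, f = 21, h = 25.
P80 = 125 + ((72 − 59)/21)·25 = 125 + 15.4762 = 140.476.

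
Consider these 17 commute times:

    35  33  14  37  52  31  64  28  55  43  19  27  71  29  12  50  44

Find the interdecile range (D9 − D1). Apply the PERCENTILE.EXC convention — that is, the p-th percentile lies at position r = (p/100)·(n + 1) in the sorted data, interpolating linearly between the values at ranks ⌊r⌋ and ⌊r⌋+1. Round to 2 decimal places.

51.80

Sorted: 12, 14, 19, 27, 28, 29, 31, 33, 35, 37, 43, 44, 50, 52, 55, 64, 71.
n = 17.
P10: r = 1.8; ranks 1–2 are 12, 14; interpolating gives 13.6.
P90: r = 16.2; ranks 16–17 are 64, 71; interpolating gives 65.4.
Difference: 65.4 − 13.6 = 51.8.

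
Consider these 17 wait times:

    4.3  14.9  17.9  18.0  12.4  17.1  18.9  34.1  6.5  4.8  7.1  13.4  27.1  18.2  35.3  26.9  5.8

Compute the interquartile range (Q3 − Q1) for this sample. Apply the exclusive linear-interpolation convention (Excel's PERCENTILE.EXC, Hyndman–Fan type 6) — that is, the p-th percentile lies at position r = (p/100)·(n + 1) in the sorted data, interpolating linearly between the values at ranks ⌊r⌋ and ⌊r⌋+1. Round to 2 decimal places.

Sorted: 4.3, 4.8, 5.8, 6.5, 7.1, 12.4, 13.4, 14.9, 17.1, 17.9, 18.0, 18.2, 18.9, 26.9, 27.1, 34.1, 35.3.
n = 17.
P25: r = 4.5; ranks 4–5 are 6.5, 7.1; interpolating gives 6.8.
P75: r = 13.5; ranks 13–14 are 18.9, 26.9; interpolating gives 22.9.
Difference: 22.9 − 6.8 = 16.1.

16.10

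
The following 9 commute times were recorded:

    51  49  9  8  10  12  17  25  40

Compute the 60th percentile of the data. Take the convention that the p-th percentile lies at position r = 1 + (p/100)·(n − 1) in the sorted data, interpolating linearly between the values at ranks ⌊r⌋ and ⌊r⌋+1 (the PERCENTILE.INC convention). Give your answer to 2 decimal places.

23.40

Sorted: 8, 9, 10, 12, 17, 25, 40, 49, 51.
n = 9.
r = 1 + (60/100)·(9 − 1) = 1 + 4.8 = 5.8.
Rank 5 is 17 and rank 6 is 25.
Interpolate: 17 + 0.8·(25 − 17) = 17 + 0.8·8 = 23.4.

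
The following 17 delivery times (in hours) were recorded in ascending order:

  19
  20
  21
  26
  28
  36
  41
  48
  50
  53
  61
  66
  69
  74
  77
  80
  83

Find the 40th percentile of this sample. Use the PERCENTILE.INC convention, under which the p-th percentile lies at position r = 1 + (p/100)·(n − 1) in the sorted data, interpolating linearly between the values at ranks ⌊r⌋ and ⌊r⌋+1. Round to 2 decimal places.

n = 17.
r = 1 + (40/100)·(17 − 1) = 1 + 6.4 = 7.4.
Rank 7 is 41 and rank 8 is 48.
Interpolate: 41 + 0.4·(48 − 41) = 41 + 0.4·7 = 43.8.

43.80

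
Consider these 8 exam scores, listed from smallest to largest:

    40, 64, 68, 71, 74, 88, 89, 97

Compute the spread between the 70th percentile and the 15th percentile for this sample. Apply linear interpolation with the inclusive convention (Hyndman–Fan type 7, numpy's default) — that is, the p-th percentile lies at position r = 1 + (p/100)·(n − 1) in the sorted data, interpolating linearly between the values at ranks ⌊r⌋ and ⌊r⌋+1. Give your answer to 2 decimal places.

n = 8.
P15: r = 2.05; ranks 2–3 are 64, 68; interpolating gives 64.2.
P70: r = 5.9; ranks 5–6 are 74, 88; interpolating gives 86.6.
Difference: 86.6 − 64.2 = 22.4.

22.40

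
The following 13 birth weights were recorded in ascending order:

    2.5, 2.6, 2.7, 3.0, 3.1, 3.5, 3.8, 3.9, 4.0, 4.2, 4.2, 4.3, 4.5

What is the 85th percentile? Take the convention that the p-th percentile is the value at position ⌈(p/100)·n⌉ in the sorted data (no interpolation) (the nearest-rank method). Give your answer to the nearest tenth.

4.3

n = 13.
Position = ⌈85/100 · 13⌉ = ⌈11.05⌉ = 12.
The value at rank 12 is 4.3.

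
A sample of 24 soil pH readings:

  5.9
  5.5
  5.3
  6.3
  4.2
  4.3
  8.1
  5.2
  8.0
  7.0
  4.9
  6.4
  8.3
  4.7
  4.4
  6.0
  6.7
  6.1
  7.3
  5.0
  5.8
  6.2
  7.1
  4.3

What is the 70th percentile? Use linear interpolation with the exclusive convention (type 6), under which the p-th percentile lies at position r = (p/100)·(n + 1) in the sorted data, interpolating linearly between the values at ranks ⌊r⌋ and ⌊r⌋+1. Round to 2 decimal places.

Sorted: 4.2, 4.3, 4.3, 4.4, 4.7, 4.9, 5.0, 5.2, 5.3, 5.5, 5.8, 5.9, 6.0, 6.1, 6.2, 6.3, 6.4, 6.7, 7.0, 7.1, 7.3, 8.0, 8.1, 8.3.
n = 24.
r = (70/100)·(24 + 1) = 17.5.
Rank 17 is 6.4 and rank 18 is 6.7.
Interpolate: 6.4 + 0.5·(6.7 − 6.4) = 6.4 + 0.5·0.3 = 6.55.

6.55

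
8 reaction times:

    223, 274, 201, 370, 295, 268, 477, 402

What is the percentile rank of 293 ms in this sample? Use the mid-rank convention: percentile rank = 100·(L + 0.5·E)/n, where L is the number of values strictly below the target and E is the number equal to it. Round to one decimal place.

50.0

Sorted: 201, 223, 268, 274, 295, 370, 402, 477.
Count below 293: L = 4; count equal: E = 0; n = 8.
Percentile rank = 100·(4 + 0.5·0)/8 = 100·4/8 = 50.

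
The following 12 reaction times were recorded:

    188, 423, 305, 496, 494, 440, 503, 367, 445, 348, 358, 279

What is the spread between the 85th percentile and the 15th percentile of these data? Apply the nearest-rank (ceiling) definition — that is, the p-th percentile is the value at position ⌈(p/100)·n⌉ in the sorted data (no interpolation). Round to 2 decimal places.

Sorted: 188, 279, 305, 348, 358, 367, 423, 440, 445, 494, 496, 503.
n = 12.
P15: rank ⌈15/100·12⌉ = 2 → 279.
P85: rank ⌈85/100·12⌉ = 11 → 496.
Difference: 496 − 279 = 217.

217.00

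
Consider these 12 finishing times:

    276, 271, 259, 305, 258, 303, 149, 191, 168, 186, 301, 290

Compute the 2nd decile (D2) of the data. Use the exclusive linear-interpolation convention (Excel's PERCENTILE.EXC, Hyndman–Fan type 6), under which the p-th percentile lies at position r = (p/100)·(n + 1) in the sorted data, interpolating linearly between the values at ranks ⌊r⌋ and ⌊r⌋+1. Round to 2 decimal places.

Sorted: 149, 168, 186, 191, 258, 259, 271, 276, 290, 301, 303, 305.
n = 12.
r = (20/100)·(12 + 1) = 2.6.
Rank 2 is 168 and rank 3 is 186.
Interpolate: 168 + 0.6·(186 − 168) = 168 + 0.6·18 = 178.8.

178.80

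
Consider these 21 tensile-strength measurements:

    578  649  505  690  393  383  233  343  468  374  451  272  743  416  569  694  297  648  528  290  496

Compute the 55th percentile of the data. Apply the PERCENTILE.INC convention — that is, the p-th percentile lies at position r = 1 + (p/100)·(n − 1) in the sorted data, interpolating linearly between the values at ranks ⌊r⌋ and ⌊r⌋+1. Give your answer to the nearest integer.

496

Sorted: 233, 272, 290, 297, 343, 374, 383, 393, 416, 451, 468, 496, 505, 528, 569, 578, 648, 649, 690, 694, 743.
n = 21.
r = 1 + (55/100)·(21 − 1) = 1 + 11 = 12.
r is an integer, so P55 is the value at rank 12: 496.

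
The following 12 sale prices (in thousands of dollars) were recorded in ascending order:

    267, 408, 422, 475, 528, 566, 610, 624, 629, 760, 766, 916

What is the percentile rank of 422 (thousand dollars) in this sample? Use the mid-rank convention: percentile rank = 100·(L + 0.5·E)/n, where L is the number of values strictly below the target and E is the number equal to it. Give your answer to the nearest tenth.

Count below 422: L = 2; count equal: E = 1; n = 12.
Percentile rank = 100·(2 + 0.5·1)/12 = 100·2.5/12 = 20.83.

20.8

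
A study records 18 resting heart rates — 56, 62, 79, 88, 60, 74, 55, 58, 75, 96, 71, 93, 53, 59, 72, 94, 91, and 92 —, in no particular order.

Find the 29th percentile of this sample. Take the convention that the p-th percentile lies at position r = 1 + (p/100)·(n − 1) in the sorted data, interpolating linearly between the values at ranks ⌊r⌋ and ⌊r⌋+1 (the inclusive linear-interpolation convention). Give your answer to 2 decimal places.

59.93

Sorted: 53, 55, 56, 58, 59, 60, 62, 71, 72, 74, 75, 79, 88, 91, 92, 93, 94, 96.
n = 18.
r = 1 + (29/100)·(18 − 1) = 1 + 4.93 = 5.93.
Rank 5 is 59 and rank 6 is 60.
Interpolate: 59 + 0.93·(60 − 59) = 59 + 0.93·1 = 59.93.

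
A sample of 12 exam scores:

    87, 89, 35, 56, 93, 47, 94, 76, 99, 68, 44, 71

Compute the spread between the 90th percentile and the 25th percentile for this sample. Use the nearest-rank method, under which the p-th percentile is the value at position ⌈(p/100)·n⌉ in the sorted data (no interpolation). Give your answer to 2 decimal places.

47.00

Sorted: 35, 44, 47, 56, 68, 71, 76, 87, 89, 93, 94, 99.
n = 12.
P25: rank ⌈25/100·12⌉ = 3 → 47.
P90: rank ⌈90/100·12⌉ = 11 → 94.
Difference: 94 − 47 = 47.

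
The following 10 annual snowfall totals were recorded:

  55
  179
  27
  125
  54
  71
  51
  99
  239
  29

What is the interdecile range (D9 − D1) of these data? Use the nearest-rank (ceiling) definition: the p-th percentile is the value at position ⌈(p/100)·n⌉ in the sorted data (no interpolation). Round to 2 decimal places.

Sorted: 27, 29, 51, 54, 55, 71, 99, 125, 179, 239.
n = 10.
P10: rank ⌈10/100·10⌉ = 1 → 27.
P90: rank ⌈90/100·10⌉ = 9 → 179.
Difference: 179 − 27 = 152.

152.00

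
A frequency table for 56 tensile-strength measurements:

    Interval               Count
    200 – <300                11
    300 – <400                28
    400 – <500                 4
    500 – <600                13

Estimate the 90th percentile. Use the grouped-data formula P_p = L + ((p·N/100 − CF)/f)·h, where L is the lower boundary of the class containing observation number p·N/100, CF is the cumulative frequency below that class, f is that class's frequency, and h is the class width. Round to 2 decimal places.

556.92

N = 56; target position k = 90/100 · 56 = 50.4.
Cumulative frequencies: 11, 39, 43, 56.
Observation 50.4 falls in the class 500 – <600.
L = 500, CF = 43, f = 13, h = 100.
P90 = 500 + ((50.4 − 43)/13)·100 = 500 + 56.9231 = 556.923.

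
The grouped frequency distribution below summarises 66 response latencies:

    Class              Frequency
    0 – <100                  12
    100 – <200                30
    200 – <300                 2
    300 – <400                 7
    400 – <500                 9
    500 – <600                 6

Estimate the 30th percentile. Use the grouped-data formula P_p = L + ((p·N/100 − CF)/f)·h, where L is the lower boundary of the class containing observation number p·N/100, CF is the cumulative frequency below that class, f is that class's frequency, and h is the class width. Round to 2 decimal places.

N = 66; target position k = 30/100 · 66 = 19.8.
Cumulative frequencies: 12, 42, 44, 51, 60, 66.
Observation 19.8 falls in the class 100 – <200.
L = 100, CF = 12, f = 30, h = 100.
P30 = 100 + ((19.8 − 12)/30)·100 = 100 + 26 = 126.

126.00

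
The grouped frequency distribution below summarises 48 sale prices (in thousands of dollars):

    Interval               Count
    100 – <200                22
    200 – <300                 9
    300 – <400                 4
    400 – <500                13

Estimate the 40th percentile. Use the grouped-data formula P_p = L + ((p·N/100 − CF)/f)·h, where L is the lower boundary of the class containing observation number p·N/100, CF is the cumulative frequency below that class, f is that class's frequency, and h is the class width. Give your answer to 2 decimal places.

187.27

N = 48; target position k = 40/100 · 48 = 19.2.
Cumulative frequencies: 22, 31, 35, 48.
Observation 19.2 falls in the class 100 – <200.
L = 100, CF = 0, f = 22, h = 100.
P40 = 100 + ((19.2 − 0)/22)·100 = 100 + 87.2727 = 187.273.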